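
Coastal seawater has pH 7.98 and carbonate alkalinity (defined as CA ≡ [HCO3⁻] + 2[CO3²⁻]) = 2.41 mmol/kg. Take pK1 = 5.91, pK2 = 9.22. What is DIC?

CA = [HCO3⁻] + 2[CO3²⁻] = (α₁ + 2α₂)·DIC
At pH 7.98: [H⁺]/K1 = 10^-2.07 = 0.0085114, K2/[H⁺] = 10^-1.24 = 0.057544
α₁ = 1/(1 + 0.0085114 + 0.057544) = 1/1.0661 = 0.9380; α₂ = α₁·K2/[H⁺] = 0.05398
α₁ + 2α₂ = 1.0460
DIC = CA / (α₁ + 2α₂) = 2.41 / 1.0460 = 2.30 mmol/kg

DIC = 2.30 mmol/kg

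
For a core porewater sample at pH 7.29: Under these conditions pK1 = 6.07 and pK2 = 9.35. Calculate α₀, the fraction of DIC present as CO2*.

α₀ = 0.0564

α₀ = 1 / (1 + K1/[H⁺] + K1K2/[H⁺]²) = 1 / (1 + 10^+1.22 + 10^-0.84)
   = 1 / (1 + 16.596 + 0.14454) = 1/17.740 = 0.05637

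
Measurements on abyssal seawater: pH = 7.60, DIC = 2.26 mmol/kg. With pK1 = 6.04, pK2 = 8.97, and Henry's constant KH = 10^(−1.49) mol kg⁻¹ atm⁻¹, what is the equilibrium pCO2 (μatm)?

pCO2 = 1800 μatm

α₀ = 1 / (1 + K1/[H⁺] + K1K2/[H⁺]²) = 1 / (1 + 10^+1.56 + 10^+0.19)
   = 1 / (1 + 36.308 + 1.5488) = 1/38.857 = 0.02574
[CO2*] = α₀ × DIC = 0.02574 × 2.26 = 0.05816 mmol/kg
pCO2 = [CO2*]/KH = 5.816×10^-5 / 3.236×10^-2 = 1800 μatm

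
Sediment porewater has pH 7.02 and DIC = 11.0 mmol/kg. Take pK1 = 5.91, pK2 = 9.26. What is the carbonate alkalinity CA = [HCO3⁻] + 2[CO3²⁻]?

CA = 10.3 mmol/kg

CA = [HCO3⁻] + 2[CO3²⁻] = (α₁ + 2α₂)·DIC
At pH 7.02: [H⁺]/K1 = 10^-1.11 = 0.077625, K2/[H⁺] = 10^-2.24 = 0.0057544
α₁ = 1/(1 + 0.077625 + 0.0057544) = 1/1.0834 = 0.9230; α₂ = α₁·K2/[H⁺] = 0.005312
α₁ + 2α₂ = 0.9337
CA = 0.9337 × 11.0 = 10.3 mmol/kg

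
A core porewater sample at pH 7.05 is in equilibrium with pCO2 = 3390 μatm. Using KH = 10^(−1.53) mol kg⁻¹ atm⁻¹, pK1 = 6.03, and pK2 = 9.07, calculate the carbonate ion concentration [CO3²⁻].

[CO2*] = KH · pCO2 = 10^(−1.53) × 3390×10^-6 = 1.000×10^-4 mol/kg
α₀ = 1/(1 + K1/[H⁺] + K1K2/[H⁺]²) = 1/(1 + 10^+1.02 + 10^-1.00) = 0.08642
DIC = [CO2*]/α₀ = 1.000×10^-4 / 0.08642 = 1.158 mmol/kg
[CO3²⁻] = α₂·DIC; α₂ = 0.008642, so [CO3²⁻] = 0.008642 × 1.158 = 0.0100 mmol/kg = 10.0 μmol/kg

[CO3²⁻] = 10.0 μmol/kg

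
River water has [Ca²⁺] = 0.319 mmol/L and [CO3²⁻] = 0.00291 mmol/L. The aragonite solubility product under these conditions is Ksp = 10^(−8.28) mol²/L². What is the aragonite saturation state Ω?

Ksp = 10^(−8.28) = 5.248×10^-9
Ω = [Ca²⁺][CO3²⁻]/Ksp = (0.319×10^-3)(0.00291×10^-3) / 5.248×10^-9 = 0.177

Ω = 0.177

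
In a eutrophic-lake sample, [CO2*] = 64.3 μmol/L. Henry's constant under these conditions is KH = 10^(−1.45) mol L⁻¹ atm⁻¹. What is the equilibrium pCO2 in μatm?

KH = 10^(−1.45) = 3.548×10^-2 mol L⁻¹ atm⁻¹
pCO2 = [CO2*]/KH = 64.3×10^-6 / 3.548×10^-2 = 1.81×10^-3 atm = 1810 μatm

pCO2 = 1810 μatm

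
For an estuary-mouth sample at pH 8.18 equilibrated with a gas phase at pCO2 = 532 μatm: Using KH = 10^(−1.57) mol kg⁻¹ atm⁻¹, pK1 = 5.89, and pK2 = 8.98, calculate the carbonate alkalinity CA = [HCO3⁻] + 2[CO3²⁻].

CA = 3.68 mmol/kg

[CO2*] = KH · pCO2 = 10^(−1.57) × 532×10^-6 = 1.432×10^-5 mol/kg
α₀ = 1/(1 + K1/[H⁺] + K1K2/[H⁺]²) = 1/(1 + 10^+2.29 + 10^+1.49) = 0.004407
DIC = [CO2*]/α₀ = 1.432×10^-5 / 0.004407 = 3.249 mmol/kg
CA = (α₁ + 2α₂)·DIC = (0.8594 + 2×0.1362) × 3.249 = 3.68 mmol/kg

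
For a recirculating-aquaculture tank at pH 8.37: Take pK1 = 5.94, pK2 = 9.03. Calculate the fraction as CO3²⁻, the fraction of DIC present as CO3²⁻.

α₂ = 1 / (1 + [H⁺]/K2 + [H⁺]²/(K1K2)) = 1 / (1 + 10^+0.66 + 10^-1.77)
   = 1 / (1 + 4.5709 + 0.016982) = 1/5.5879 = 0.1790

α₂ = 0.179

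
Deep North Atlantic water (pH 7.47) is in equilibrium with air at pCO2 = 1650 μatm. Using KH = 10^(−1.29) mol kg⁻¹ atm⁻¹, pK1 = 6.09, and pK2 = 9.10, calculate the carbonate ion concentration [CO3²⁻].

[CO2*] = KH · pCO2 = 10^(−1.29) × 1650×10^-6 = 8.462×10^-5 mol/kg
α₀ = 1/(1 + K1/[H⁺] + K1K2/[H⁺]²) = 1/(1 + 10^+1.38 + 10^-0.25) = 0.03914
DIC = [CO2*]/α₀ = 8.462×10^-5 / 0.03914 = 2.162 mmol/kg
[CO3²⁻] = α₂·DIC; α₂ = 0.02201, so [CO3²⁻] = 0.02201 × 2.162 = 0.0476 mmol/kg

[CO3²⁻] = 0.0476 mmol/kg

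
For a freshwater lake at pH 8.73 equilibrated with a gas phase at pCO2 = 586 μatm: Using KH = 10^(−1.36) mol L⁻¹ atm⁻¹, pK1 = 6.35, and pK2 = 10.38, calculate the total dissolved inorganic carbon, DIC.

[CO2*] = KH · pCO2 = 10^(−1.36) × 586×10^-6 = 2.558×10^-5 mol/L
α₀ = 1/(1 + K1/[H⁺] + K1K2/[H⁺]²) = 1/(1 + 10^+2.38 + 10^+0.73) = 0.004061
DIC = [CO2*]/α₀ = 2.558×10^-5 / 0.004061 = 6.30 mmol/L

DIC = 6.30 mmol/L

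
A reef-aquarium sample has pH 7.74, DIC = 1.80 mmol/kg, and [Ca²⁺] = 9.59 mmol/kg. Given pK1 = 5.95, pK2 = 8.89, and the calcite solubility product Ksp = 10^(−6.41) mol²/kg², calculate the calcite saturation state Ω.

Ω = 2.89

α₂ = 1 / (1 + [H⁺]/K2 + [H⁺]²/(K1K2)) = 1 / (1 + 10^+1.15 + 10^-0.64)
   = 1 / (1 + 14.125 + 0.22909) = 1/15.354 = 0.06513
[CO3²⁻] = α₂ × DIC = 0.06513 × 1.80 = 0.1172 mmol/kg
Ksp = 10^(−6.41) = 3.890×10^-7
Ω = [Ca²⁺][CO3²⁻]/Ksp = (9.59×10^-3)(1.172×10^-4) / 3.890×10^-7 = 2.89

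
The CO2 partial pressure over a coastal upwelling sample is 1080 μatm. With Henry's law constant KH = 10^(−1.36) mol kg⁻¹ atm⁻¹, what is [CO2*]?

KH = 10^(−1.36) = 4.365×10^-2 mol kg⁻¹ atm⁻¹
[CO2*] = KH · pCO2 = 4.365×10^-2 × 1080×10^-6 atm = 4.71×10^-5 mol/kg

[CO2*] = 47.1 μmol/kg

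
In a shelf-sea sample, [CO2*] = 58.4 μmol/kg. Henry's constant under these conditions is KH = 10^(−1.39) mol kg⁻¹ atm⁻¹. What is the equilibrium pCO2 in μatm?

pCO2 = 1430 μatm

KH = 10^(−1.39) = 4.074×10^-2 mol kg⁻¹ atm⁻¹
pCO2 = [CO2*]/KH = 58.4×10^-6 / 4.074×10^-2 = 1.43×10^-3 atm = 1430 μatm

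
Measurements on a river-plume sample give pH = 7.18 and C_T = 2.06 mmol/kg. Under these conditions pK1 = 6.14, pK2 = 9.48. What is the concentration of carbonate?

[CO3²⁻] = 9.42 μmol/kg

α₂ = 1 / (1 + [H⁺]/K2 + [H⁺]²/(K1K2)) = 1 / (1 + 10^+2.30 + 10^+1.26)
   = 1 / (1 + 199.53 + 18.197) = 1/218.72 = 0.004572
[CO3²⁻] = α₂ × DIC = 0.004572 × 2.06 = 0.00942 mmol/kg = 9.42 μmol/kg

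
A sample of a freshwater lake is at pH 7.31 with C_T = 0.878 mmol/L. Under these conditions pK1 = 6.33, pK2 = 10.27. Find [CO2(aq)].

[CO2*] = 0.0831 mmol/L

α₀ = 1 / (1 + K1/[H⁺] + K1K2/[H⁺]²) = 1 / (1 + 10^+0.98 + 10^-1.98)
   = 1 / (1 + 9.5499 + 0.010471) = 1/10.560 = 0.09469
[CO2*] = α₀ × DIC = 0.09469 × 0.878 = 0.0831 mmol/L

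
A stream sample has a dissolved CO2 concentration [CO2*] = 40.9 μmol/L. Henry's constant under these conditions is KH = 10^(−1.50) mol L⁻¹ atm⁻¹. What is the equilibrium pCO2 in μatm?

pCO2 = 1290 μatm

KH = 10^(−1.50) = 3.162×10^-2 mol L⁻¹ atm⁻¹
pCO2 = [CO2*]/KH = 40.9×10^-6 / 3.162×10^-2 = 1.29×10^-3 atm = 1290 μatm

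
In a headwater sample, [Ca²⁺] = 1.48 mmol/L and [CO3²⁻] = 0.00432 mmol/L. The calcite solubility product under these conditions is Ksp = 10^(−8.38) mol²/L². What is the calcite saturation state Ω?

Ω = 1.53

Ksp = 10^(−8.38) = 4.169×10^-9
Ω = [Ca²⁺][CO3²⁻]/Ksp = (1.48×10^-3)(0.00432×10^-3) / 4.169×10^-9 = 1.53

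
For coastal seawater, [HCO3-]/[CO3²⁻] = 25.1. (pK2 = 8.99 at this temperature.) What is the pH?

pH = 7.59

From K2 = [H⁺][CO3²⁻]/[HCO3-]:  pH = pK2 − log₁₀([HCO3-]/[CO3²⁻])
log₁₀(25.1) = +1.400
pH = 8.99 − (+1.400) = 7.59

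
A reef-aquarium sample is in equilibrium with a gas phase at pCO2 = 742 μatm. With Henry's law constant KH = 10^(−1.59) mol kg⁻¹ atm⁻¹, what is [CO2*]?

[CO2*] = 19.1 μmol/kg

KH = 10^(−1.59) = 2.570×10^-2 mol kg⁻¹ atm⁻¹
[CO2*] = KH · pCO2 = 2.570×10^-2 × 742×10^-6 atm = 1.91×10^-5 mol/kg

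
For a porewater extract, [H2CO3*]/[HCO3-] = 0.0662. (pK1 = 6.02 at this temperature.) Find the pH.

pH = 7.20

From K1 = [H⁺][HCO3-]/[H2CO3*]:  pH = pK1 − log₁₀([H2CO3*]/[HCO3-])
log₁₀(0.0662) = -1.179
pH = 6.02 − (-1.179) = 7.20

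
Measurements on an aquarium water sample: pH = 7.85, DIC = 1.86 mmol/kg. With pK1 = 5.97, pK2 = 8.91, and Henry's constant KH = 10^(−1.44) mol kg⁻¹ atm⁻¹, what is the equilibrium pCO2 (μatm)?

pCO2 = 614 μatm

α₀ = 1 / (1 + K1/[H⁺] + K1K2/[H⁺]²) = 1 / (1 + 10^+1.88 + 10^+0.82)
   = 1 / (1 + 75.858 + 6.6069) = 1/83.465 = 0.01198
[CO2*] = α₀ × DIC = 0.01198 × 1.86 = 0.02228 mmol/kg
pCO2 = [CO2*]/KH = 2.228×10^-5 / 3.631×10^-2 = 614 μatm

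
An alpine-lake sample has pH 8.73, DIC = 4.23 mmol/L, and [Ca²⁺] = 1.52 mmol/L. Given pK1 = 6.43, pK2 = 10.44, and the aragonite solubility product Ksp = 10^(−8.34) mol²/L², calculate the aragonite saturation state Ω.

α₂ = 1 / (1 + [H⁺]/K2 + [H⁺]²/(K1K2)) = 1 / (1 + 10^+1.71 + 10^-0.59)
   = 1 / (1 + 51.286 + 0.25704) = 1/52.543 = 0.01903
[CO3²⁻] = α₂ × DIC = 0.01903 × 4.23 = 0.08051 mmol/L
Ksp = 10^(−8.34) = 4.571×10^-9
Ω = [Ca²⁺][CO3²⁻]/Ksp = (1.52×10^-3)(8.051×10^-5) / 4.571×10^-9 = 26.8

Ω = 26.8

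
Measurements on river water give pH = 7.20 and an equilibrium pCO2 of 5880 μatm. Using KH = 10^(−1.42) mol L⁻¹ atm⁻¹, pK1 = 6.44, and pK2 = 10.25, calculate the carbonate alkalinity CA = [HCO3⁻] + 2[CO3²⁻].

[CO2*] = KH · pCO2 = 10^(−1.42) × 5880×10^-6 = 2.236×10^-4 mol/L
α₀ = 1/(1 + K1/[H⁺] + K1K2/[H⁺]²) = 1/(1 + 10^+0.76 + 10^-2.29) = 0.1479
DIC = [CO2*]/α₀ = 2.236×10^-4 / 0.1479 = 1.511 mmol/L
CA = (α₁ + 2α₂)·DIC = (0.8513 + 2×0.0007587) × 1.511 = 1.29 mmol/L

CA = 1.29 mmol/L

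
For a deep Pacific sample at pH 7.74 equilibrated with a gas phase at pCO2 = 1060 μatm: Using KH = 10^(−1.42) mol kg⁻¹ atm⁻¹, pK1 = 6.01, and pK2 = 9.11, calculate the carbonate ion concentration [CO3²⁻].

[CO3²⁻] = 0.0923 mmol/kg

[CO2*] = KH · pCO2 = 10^(−1.42) × 1060×10^-6 = 4.030×10^-5 mol/kg
α₀ = 1/(1 + K1/[H⁺] + K1K2/[H⁺]²) = 1/(1 + 10^+1.73 + 10^+0.36) = 0.01755
DIC = [CO2*]/α₀ = 4.030×10^-5 / 0.01755 = 2.297 mmol/kg
[CO3²⁻] = α₂·DIC; α₂ = 0.04019, so [CO3²⁻] = 0.04019 × 2.297 = 0.0923 mmol/kg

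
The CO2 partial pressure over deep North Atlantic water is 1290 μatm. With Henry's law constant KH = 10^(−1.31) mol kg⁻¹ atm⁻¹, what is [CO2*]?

[CO2*] = 63.2 μmol/kg

KH = 10^(−1.31) = 4.898×10^-2 mol kg⁻¹ atm⁻¹
[CO2*] = KH · pCO2 = 4.898×10^-2 × 1290×10^-6 atm = 6.32×10^-5 mol/kg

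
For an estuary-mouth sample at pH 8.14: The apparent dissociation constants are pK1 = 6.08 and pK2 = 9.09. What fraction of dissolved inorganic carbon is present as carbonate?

α₂ = 1 / (1 + [H⁺]/K2 + [H⁺]²/(K1K2)) = 1 / (1 + 10^+0.95 + 10^-1.11)
   = 1 / (1 + 8.9125 + 0.077625) = 1/9.9901 = 0.1001

α₂ = 0.100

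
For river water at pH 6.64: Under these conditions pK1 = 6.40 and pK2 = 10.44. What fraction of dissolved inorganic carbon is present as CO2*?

α₀ = 1 / (1 + K1/[H⁺] + K1K2/[H⁺]²) = 1 / (1 + 10^+0.24 + 10^-3.56)
   = 1 / (1 + 1.7378 + 0.00027542) = 1/2.7381 = 0.3652

α₀ = 0.365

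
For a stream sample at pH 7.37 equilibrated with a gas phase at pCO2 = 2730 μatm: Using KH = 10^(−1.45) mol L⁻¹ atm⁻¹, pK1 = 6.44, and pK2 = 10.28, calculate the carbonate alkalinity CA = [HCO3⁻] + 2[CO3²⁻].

CA = 0.826 mmol/L

[CO2*] = KH · pCO2 = 10^(−1.45) × 2730×10^-6 = 9.686×10^-5 mol/L
α₀ = 1/(1 + K1/[H⁺] + K1K2/[H⁺]²) = 1/(1 + 10^+0.93 + 10^-1.98) = 0.1050
DIC = [CO2*]/α₀ = 9.686×10^-5 / 0.1050 = 0.9223 mmol/L
CA = (α₁ + 2α₂)·DIC = (0.8939 + 2×0.001100) × 0.9223 = 0.826 mmol/L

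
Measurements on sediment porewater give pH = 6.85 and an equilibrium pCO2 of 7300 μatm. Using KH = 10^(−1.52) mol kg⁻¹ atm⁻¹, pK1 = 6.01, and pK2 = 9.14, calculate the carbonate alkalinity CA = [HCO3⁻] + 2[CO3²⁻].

CA = 1.54 mmol/kg

[CO2*] = KH · pCO2 = 10^(−1.52) × 7300×10^-6 = 2.205×10^-4 mol/kg
α₀ = 1/(1 + K1/[H⁺] + K1K2/[H⁺]²) = 1/(1 + 10^+0.84 + 10^-1.45) = 0.1257
DIC = [CO2*]/α₀ = 2.205×10^-4 / 0.1257 = 1.753 mmol/kg
CA = (α₁ + 2α₂)·DIC = (0.8698 + 2×0.004461) × 1.753 = 1.54 mmol/kg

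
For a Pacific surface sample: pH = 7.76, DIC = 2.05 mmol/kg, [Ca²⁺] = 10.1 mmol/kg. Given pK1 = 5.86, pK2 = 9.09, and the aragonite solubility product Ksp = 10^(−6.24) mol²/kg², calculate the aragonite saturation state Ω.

α₂ = 1 / (1 + [H⁺]/K2 + [H⁺]²/(K1K2)) = 1 / (1 + 10^+1.33 + 10^-0.57)
   = 1 / (1 + 21.380 + 0.26915) = 1/22.649 = 0.04415
[CO3²⁻] = α₂ × DIC = 0.04415 × 2.05 = 0.09051 mmol/kg
Ksp = 10^(−6.24) = 5.754×10^-7
Ω = [Ca²⁺][CO3²⁻]/Ksp = (10.1×10^-3)(9.051×10^-5) / 5.754×10^-7 = 1.59

Ω = 1.59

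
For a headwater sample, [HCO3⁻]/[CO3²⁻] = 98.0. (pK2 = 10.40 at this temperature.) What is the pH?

pH = 8.41

From K2 = [H⁺][CO3²⁻]/[HCO3⁻]:  pH = pK2 − log₁₀([HCO3⁻]/[CO3²⁻])
log₁₀(98.0) = +1.991
pH = 10.40 − (+1.991) = 8.41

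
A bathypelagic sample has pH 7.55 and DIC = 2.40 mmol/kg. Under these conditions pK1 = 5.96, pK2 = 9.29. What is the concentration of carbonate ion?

α₂ = 1 / (1 + [H⁺]/K2 + [H⁺]²/(K1K2)) = 1 / (1 + 10^+1.74 + 10^+0.15)
   = 1 / (1 + 54.954 + 1.4125) = 1/57.367 = 0.01743
[CO3²⁻] = α₂ × DIC = 0.01743 × 2.40 = 0.0418 mmol/kg

[CO3²⁻] = 0.0418 mmol/kg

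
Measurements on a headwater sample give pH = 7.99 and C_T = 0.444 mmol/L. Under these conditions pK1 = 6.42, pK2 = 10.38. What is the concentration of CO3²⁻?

α₂ = 1 / (1 + [H⁺]/K2 + [H⁺]²/(K1K2)) = 1 / (1 + 10^+2.39 + 10^+0.82)
   = 1 / (1 + 245.47 + 6.6069) = 1/253.08 = 0.003951
[CO3²⁻] = α₂ × DIC = 0.003951 × 0.444 = 0.00175 mmol/L = 1.75 μmol/L

[CO3²⁻] = 1.75 μmol/L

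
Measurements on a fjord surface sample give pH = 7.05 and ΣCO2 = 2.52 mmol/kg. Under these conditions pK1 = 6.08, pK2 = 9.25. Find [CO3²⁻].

[CO3²⁻] = 14.3 μmol/kg

α₂ = 1 / (1 + [H⁺]/K2 + [H⁺]²/(K1K2)) = 1 / (1 + 10^+2.20 + 10^+1.23)
   = 1 / (1 + 158.49 + 16.982) = 1/176.47 = 0.005667
[CO3²⁻] = α₂ × DIC = 0.005667 × 2.52 = 0.0143 mmol/kg = 14.3 μmol/kg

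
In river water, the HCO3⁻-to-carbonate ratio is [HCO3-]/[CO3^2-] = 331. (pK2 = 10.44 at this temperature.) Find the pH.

From K2 = [H⁺][CO3^2-]/[HCO3-]:  pH = pK2 − log₁₀([HCO3-]/[CO3^2-])
log₁₀(331) = +2.520
pH = 10.44 − (+2.520) = 7.92

pH = 7.92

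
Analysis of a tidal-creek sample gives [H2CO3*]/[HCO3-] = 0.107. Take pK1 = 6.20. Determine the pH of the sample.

From K1 = [H⁺][HCO3-]/[H2CO3*]:  pH = pK1 − log₁₀([H2CO3*]/[HCO3-])
log₁₀(0.107) = -0.971
pH = 6.20 − (-0.971) = 7.17

pH = 7.17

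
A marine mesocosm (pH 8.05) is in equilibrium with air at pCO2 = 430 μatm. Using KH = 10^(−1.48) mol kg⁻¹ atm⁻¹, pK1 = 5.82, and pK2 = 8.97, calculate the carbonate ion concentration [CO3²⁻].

[CO2*] = KH · pCO2 = 10^(−1.48) × 430×10^-6 = 1.424×10^-5 mol/kg
α₀ = 1/(1 + K1/[H⁺] + K1K2/[H⁺]²) = 1/(1 + 10^+2.23 + 10^+1.31) = 0.005229
DIC = [CO2*]/α₀ = 1.424×10^-5 / 0.005229 = 2.723 mmol/kg
[CO3²⁻] = α₂·DIC; α₂ = 0.1068, so [CO3²⁻] = 0.1068 × 2.723 = 0.291 mmol/kg

[CO3²⁻] = 0.291 mmol/kg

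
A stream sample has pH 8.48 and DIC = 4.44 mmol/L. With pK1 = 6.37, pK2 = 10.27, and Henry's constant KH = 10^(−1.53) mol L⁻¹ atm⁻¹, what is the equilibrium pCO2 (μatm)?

pCO2 = 1140 μatm

α₀ = 1 / (1 + K1/[H⁺] + K1K2/[H⁺]²) = 1 / (1 + 10^+2.11 + 10^+0.32)
   = 1 / (1 + 128.82 + 2.0893) = 1/131.91 = 0.007581
[CO2*] = α₀ × DIC = 0.007581 × 4.44 = 0.03366 mmol/L
pCO2 = [CO2*]/KH = 3.366×10^-5 / 2.951×10^-2 = 1140 μatm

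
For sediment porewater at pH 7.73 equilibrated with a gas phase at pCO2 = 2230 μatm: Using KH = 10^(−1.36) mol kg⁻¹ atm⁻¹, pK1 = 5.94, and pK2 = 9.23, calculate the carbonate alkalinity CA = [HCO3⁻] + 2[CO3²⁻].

CA = 6.38 mmol/kg

[CO2*] = KH · pCO2 = 10^(−1.36) × 2230×10^-6 = 9.734×10^-5 mol/kg
α₀ = 1/(1 + K1/[H⁺] + K1K2/[H⁺]²) = 1/(1 + 10^+1.79 + 10^+0.29) = 0.01548
DIC = [CO2*]/α₀ = 9.734×10^-5 / 0.01548 = 6.289 mmol/kg
CA = (α₁ + 2α₂)·DIC = (0.9543 + 2×0.03018) × 6.289 = 6.38 mmol/kg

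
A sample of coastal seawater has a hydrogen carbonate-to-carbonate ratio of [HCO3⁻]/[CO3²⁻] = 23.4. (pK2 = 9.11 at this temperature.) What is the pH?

From K2 = [H⁺][CO3²⁻]/[HCO3⁻]:  pH = pK2 − log₁₀([HCO3⁻]/[CO3²⁻])
log₁₀(23.4) = +1.369
pH = 9.11 − (+1.369) = 7.74

pH = 7.74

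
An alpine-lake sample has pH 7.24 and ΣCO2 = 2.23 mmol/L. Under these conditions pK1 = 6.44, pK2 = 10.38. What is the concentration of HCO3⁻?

α₁ = 1 / (1 + [H⁺]/K1 + K2/[H⁺]) = 1 / (1 + 10^-0.80 + 10^-3.14)
   = 1 / (1 + 0.15849 + 0.00072444) = 1/1.1592 = 0.8627
[HCO3⁻] = α₁ × DIC = 0.8627 × 2.23 = 1.92 mmol/L

[HCO3⁻] = 1.92 mmol/L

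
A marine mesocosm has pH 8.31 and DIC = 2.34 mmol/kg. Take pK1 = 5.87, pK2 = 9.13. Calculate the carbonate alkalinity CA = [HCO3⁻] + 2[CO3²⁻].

CA = [HCO3⁻] + 2[CO3²⁻] = (α₁ + 2α₂)·DIC
At pH 8.31: [H⁺]/K1 = 10^-2.44 = 0.0036308, K2/[H⁺] = 10^-0.82 = 0.15136
α₁ = 1/(1 + 0.0036308 + 0.15136) = 1/1.1550 = 0.8658; α₂ = α₁·K2/[H⁺] = 0.1310
α₁ + 2α₂ = 1.1279
CA = 1.1279 × 2.34 = 2.64 mmol/kg

CA = 2.64 mmol/kg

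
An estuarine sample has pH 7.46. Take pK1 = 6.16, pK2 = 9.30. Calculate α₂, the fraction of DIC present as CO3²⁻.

α₂ = 1 / (1 + [H⁺]/K2 + [H⁺]²/(K1K2)) = 1 / (1 + 10^+1.84 + 10^+0.54)
   = 1 / (1 + 69.183 + 3.4674) = 1/73.650 = 0.01358

α₂ = 0.0136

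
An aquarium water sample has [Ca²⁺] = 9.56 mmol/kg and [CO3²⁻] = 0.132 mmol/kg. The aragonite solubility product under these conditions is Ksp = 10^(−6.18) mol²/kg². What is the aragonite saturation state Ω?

Ω = 1.91

Ksp = 10^(−6.18) = 6.607×10^-7
Ω = [Ca²⁺][CO3²⁻]/Ksp = (9.56×10^-3)(0.132×10^-3) / 6.607×10^-7 = 1.91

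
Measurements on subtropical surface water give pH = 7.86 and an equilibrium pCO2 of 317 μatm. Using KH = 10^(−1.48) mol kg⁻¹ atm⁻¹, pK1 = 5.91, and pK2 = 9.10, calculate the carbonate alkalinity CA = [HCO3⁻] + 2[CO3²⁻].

CA = 1.04 mmol/kg

[CO2*] = KH · pCO2 = 10^(−1.48) × 317×10^-6 = 1.050×10^-5 mol/kg
α₀ = 1/(1 + K1/[H⁺] + K1K2/[H⁺]²) = 1/(1 + 10^+1.95 + 10^+0.71) = 0.01050
DIC = [CO2*]/α₀ = 1.050×10^-5 / 0.01050 = 0.9999 mmol/kg
CA = (α₁ + 2α₂)·DIC = (0.9357 + 2×0.05384) × 0.9999 = 1.04 mmol/kg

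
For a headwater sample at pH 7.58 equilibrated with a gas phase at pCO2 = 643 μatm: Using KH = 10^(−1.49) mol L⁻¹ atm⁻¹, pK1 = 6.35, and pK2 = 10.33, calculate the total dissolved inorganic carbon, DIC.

DIC = 0.375 mmol/L

[CO2*] = KH · pCO2 = 10^(−1.49) × 643×10^-6 = 2.081×10^-5 mol/L
α₀ = 1/(1 + K1/[H⁺] + K1K2/[H⁺]²) = 1/(1 + 10^+1.23 + 10^-1.52) = 0.05552
DIC = [CO2*]/α₀ = 2.081×10^-5 / 0.05552 = 0.375 mmol/L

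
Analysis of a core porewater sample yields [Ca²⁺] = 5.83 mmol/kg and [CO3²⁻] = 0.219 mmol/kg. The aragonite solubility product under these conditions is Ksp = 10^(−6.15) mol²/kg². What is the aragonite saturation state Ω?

Ksp = 10^(−6.15) = 7.079×10^-7
Ω = [Ca²⁺][CO3²⁻]/Ksp = (5.83×10^-3)(0.219×10^-3) / 7.079×10^-7 = 1.80

Ω = 1.80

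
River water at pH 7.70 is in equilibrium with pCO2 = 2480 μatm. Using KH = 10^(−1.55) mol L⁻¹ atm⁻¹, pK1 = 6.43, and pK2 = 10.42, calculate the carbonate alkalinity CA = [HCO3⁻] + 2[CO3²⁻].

CA = 1.31 mmol/L

[CO2*] = KH · pCO2 = 10^(−1.55) × 2480×10^-6 = 6.990×10^-5 mol/L
α₀ = 1/(1 + K1/[H⁺] + K1K2/[H⁺]²) = 1/(1 + 10^+1.27 + 10^-1.45) = 0.05087
DIC = [CO2*]/α₀ = 6.990×10^-5 / 0.05087 = 1.374 mmol/L
CA = (α₁ + 2α₂)·DIC = (0.9473 + 2×0.001805) × 1.374 = 1.31 mmol/L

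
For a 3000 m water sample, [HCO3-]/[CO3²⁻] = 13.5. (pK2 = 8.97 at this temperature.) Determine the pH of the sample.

From K2 = [H⁺][CO3²⁻]/[HCO3-]:  pH = pK2 − log₁₀([HCO3-]/[CO3²⁻])
log₁₀(13.5) = +1.130
pH = 8.97 − (+1.130) = 7.84

pH = 7.84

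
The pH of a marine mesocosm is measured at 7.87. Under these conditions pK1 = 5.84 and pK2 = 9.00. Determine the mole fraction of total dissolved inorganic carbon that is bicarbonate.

α₁ = 0.923

α₁ = 1 / (1 + [H⁺]/K1 + K2/[H⁺]) = 1 / (1 + 10^-2.03 + 10^-1.13)
   = 1 / (1 + 0.0093325 + 0.074131) = 1/1.0835 = 0.9230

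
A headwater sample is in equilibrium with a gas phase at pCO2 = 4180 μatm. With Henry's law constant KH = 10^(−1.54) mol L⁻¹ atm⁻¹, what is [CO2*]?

[CO2*] = 121 μmol/L

KH = 10^(−1.54) = 2.884×10^-2 mol L⁻¹ atm⁻¹
[CO2*] = KH · pCO2 = 2.884×10^-2 × 4180×10^-6 atm = 1.21×10^-4 mol/L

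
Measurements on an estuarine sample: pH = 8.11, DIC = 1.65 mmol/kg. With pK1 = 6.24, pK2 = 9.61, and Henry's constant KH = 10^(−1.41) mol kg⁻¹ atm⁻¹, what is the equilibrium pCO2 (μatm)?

α₀ = 1 / (1 + K1/[H⁺] + K1K2/[H⁺]²) = 1 / (1 + 10^+1.87 + 10^+0.37)
   = 1 / (1 + 74.131 + 2.3442) = 1/77.475 = 0.01291
[CO2*] = α₀ × DIC = 0.01291 × 1.65 = 0.02130 mmol/kg
pCO2 = [CO2*]/KH = 2.130×10^-5 / 3.890×10^-2 = 547 μatm

pCO2 = 547 μatm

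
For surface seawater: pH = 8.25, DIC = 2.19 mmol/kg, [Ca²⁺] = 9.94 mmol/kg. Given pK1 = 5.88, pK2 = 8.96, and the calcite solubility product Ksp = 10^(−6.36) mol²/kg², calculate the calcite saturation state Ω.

Ω = 8.11

α₂ = 1 / (1 + [H⁺]/K2 + [H⁺]²/(K1K2)) = 1 / (1 + 10^+0.71 + 10^-1.66)
   = 1 / (1 + 5.1286 + 0.021878) = 1/6.1505 = 0.1626
[CO3²⁻] = α₂ × DIC = 0.1626 × 2.19 = 0.3561 mmol/kg
Ksp = 10^(−6.36) = 4.365×10^-7
Ω = [Ca²⁺][CO3²⁻]/Ksp = (9.94×10^-3)(3.561×10^-4) / 4.365×10^-7 = 8.11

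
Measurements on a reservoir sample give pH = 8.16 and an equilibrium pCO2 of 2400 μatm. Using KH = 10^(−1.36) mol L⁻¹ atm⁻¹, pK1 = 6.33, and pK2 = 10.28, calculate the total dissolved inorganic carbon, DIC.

[CO2*] = KH · pCO2 = 10^(−1.36) × 2400×10^-6 = 1.048×10^-4 mol/L
α₀ = 1/(1 + K1/[H⁺] + K1K2/[H⁺]²) = 1/(1 + 10^+1.83 + 10^-0.29) = 0.01447
DIC = [CO2*]/α₀ = 1.048×10^-4 / 0.01447 = 7.24 mmol/L

DIC = 7.24 mmol/L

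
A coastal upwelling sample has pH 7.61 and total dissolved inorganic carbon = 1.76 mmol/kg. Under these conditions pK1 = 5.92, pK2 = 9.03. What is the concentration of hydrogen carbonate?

[HCO3⁻] = 1.66 mmol/kg

α₁ = 1 / (1 + [H⁺]/K1 + K2/[H⁺]) = 1 / (1 + 10^-1.69 + 10^-1.42)
   = 1 / (1 + 0.020417 + 0.038019) = 1/1.0584 = 0.9448
[HCO3⁻] = α₁ × DIC = 0.9448 × 1.76 = 1.66 mmol/kg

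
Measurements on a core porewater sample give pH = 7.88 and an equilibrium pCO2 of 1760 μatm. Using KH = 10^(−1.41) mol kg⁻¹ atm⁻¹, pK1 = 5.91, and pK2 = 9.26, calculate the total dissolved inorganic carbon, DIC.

DIC = 6.73 mmol/kg

[CO2*] = KH · pCO2 = 10^(−1.41) × 1760×10^-6 = 6.847×10^-5 mol/kg
α₀ = 1/(1 + K1/[H⁺] + K1K2/[H⁺]²) = 1/(1 + 10^+1.97 + 10^+0.59) = 0.01018
DIC = [CO2*]/α₀ = 6.847×10^-5 / 0.01018 = 6.73 mmol/kg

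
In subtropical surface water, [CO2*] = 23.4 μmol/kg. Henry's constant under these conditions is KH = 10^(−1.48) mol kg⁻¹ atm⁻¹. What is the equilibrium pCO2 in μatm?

pCO2 = 707 μatm

KH = 10^(−1.48) = 3.311×10^-2 mol kg⁻¹ atm⁻¹
pCO2 = [CO2*]/KH = 23.4×10^-6 / 3.311×10^-2 = 7.07×10^-4 atm = 707 μatm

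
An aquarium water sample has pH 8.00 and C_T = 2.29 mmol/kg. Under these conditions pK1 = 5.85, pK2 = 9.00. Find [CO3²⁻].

α₂ = 1 / (1 + [H⁺]/K2 + [H⁺]²/(K1K2)) = 1 / (1 + 10^+1.00 + 10^-1.15)
   = 1 / (1 + 10.000 + 0.070795) = 1/11.071 = 0.09033
[CO3²⁻] = α₂ × DIC = 0.09033 × 2.29 = 0.207 mmol/kg

[CO3²⁻] = 0.207 mmol/kg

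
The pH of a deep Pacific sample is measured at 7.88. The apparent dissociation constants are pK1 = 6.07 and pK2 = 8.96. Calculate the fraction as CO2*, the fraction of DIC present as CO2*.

α₀ = 1 / (1 + K1/[H⁺] + K1K2/[H⁺]²) = 1 / (1 + 10^+1.81 + 10^+0.73)
   = 1 / (1 + 64.565 + 5.3703) = 1/70.936 = 0.01410

α₀ = 0.0141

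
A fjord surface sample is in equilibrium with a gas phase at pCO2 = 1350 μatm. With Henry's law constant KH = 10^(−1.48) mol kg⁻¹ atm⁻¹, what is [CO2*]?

KH = 10^(−1.48) = 3.311×10^-2 mol kg⁻¹ atm⁻¹
[CO2*] = KH · pCO2 = 3.311×10^-2 × 1350×10^-6 atm = 4.47×10^-5 mol/kg

[CO2*] = 44.7 μmol/kg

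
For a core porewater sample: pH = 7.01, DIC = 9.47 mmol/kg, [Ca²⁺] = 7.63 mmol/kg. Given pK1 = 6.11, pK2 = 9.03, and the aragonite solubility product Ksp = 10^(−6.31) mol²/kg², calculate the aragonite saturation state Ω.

α₂ = 1 / (1 + [H⁺]/K2 + [H⁺]²/(K1K2)) = 1 / (1 + 10^+2.02 + 10^+1.12)
   = 1 / (1 + 104.71 + 13.183) = 1/118.90 = 0.008411
[CO3²⁻] = α₂ × DIC = 0.008411 × 9.47 = 0.07965 mmol/kg
Ksp = 10^(−6.31) = 4.898×10^-7
Ω = [Ca²⁺][CO3²⁻]/Ksp = (7.63×10^-3)(7.965×10^-5) / 4.898×10^-7 = 1.24

Ω = 1.24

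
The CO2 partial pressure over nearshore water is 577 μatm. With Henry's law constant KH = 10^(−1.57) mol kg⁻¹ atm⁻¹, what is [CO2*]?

[CO2*] = 15.5 μmol/kg

KH = 10^(−1.57) = 2.692×10^-2 mol kg⁻¹ atm⁻¹
[CO2*] = KH · pCO2 = 2.692×10^-2 × 577×10^-6 atm = 1.55×10^-5 mol/kg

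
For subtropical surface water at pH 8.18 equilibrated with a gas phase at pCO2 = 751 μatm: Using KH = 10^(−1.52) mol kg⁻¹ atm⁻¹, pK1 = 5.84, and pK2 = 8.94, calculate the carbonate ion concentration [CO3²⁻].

[CO2*] = KH · pCO2 = 10^(−1.52) × 751×10^-6 = 2.268×10^-5 mol/kg
α₀ = 1/(1 + K1/[H⁺] + K1K2/[H⁺]²) = 1/(1 + 10^+2.34 + 10^+1.58) = 0.003879
DIC = [CO2*]/α₀ = 2.268×10^-5 / 0.003879 = 5.847 mmol/kg
[CO3²⁻] = α₂·DIC; α₂ = 0.1475, so [CO3²⁻] = 0.1475 × 5.847 = 0.862 mmol/kg

[CO3²⁻] = 0.862 mmol/kg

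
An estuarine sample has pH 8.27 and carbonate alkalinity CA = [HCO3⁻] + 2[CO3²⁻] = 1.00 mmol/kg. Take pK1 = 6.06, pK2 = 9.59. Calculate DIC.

CA = [HCO3⁻] + 2[CO3²⁻] = (α₁ + 2α₂)·DIC
At pH 8.27: [H⁺]/K1 = 10^-2.21 = 0.0061660, K2/[H⁺] = 10^-1.32 = 0.047863
α₁ = 1/(1 + 0.0061660 + 0.047863) = 1/1.0540 = 0.9487; α₂ = α₁·K2/[H⁺] = 0.04541
α₁ + 2α₂ = 1.0396
DIC = CA / (α₁ + 2α₂) = 1.00 / 1.0396 = 0.962 mmol/kg

DIC = 0.962 mmol/kg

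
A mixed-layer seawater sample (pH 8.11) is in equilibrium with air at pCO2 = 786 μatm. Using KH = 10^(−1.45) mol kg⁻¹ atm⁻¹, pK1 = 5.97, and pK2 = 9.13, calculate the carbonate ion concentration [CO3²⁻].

[CO2*] = KH · pCO2 = 10^(−1.45) × 786×10^-6 = 2.789×10^-5 mol/kg
α₀ = 1/(1 + K1/[H⁺] + K1K2/[H⁺]²) = 1/(1 + 10^+2.14 + 10^+1.12) = 0.006569
DIC = [CO2*]/α₀ = 2.789×10^-5 / 0.006569 = 4.245 mmol/kg
[CO3²⁻] = α₂·DIC; α₂ = 0.08660, so [CO3²⁻] = 0.08660 × 4.245 = 0.368 mmol/kg

[CO3²⁻] = 0.368 mmol/kg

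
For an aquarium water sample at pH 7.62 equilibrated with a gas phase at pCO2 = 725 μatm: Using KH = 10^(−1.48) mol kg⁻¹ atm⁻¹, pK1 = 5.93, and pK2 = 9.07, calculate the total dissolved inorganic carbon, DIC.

[CO2*] = KH · pCO2 = 10^(−1.48) × 725×10^-6 = 2.401×10^-5 mol/kg
α₀ = 1/(1 + K1/[H⁺] + K1K2/[H⁺]²) = 1/(1 + 10^+1.69 + 10^+0.24) = 0.01934
DIC = [CO2*]/α₀ = 2.401×10^-5 / 0.01934 = 1.24 mmol/kg

DIC = 1.24 mmol/kg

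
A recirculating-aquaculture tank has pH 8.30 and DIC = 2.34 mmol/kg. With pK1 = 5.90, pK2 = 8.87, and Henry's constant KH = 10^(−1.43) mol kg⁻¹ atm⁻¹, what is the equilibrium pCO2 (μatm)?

pCO2 = 197 μatm

α₀ = 1 / (1 + K1/[H⁺] + K1K2/[H⁺]²) = 1 / (1 + 10^+2.40 + 10^+1.83)
   = 1 / (1 + 251.19 + 67.608) = 1/319.80 = 0.003127
[CO2*] = α₀ × DIC = 0.003127 × 2.34 = 0.007317 mmol/kg = 7.317 μmol/kg
pCO2 = [CO2*]/KH = 7.317×10^-6 / 3.715×10^-2 = 197 μatm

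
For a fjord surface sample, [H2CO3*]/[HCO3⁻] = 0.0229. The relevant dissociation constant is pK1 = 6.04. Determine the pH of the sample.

pH = 7.68

From K1 = [H⁺][HCO3⁻]/[H2CO3*]:  pH = pK1 − log₁₀([H2CO3*]/[HCO3⁻])
log₁₀(0.0229) = -1.640
pH = 6.04 − (-1.640) = 7.68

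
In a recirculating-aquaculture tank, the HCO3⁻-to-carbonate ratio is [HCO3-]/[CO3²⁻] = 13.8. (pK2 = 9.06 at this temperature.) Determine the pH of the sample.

pH = 7.92

From K2 = [H⁺][CO3²⁻]/[HCO3-]:  pH = pK2 − log₁₀([HCO3-]/[CO3²⁻])
log₁₀(13.8) = +1.140
pH = 9.06 − (+1.140) = 7.92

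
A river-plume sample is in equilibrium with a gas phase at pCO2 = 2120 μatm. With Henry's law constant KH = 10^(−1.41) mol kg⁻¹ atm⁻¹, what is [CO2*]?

KH = 10^(−1.41) = 3.890×10^-2 mol kg⁻¹ atm⁻¹
[CO2*] = KH · pCO2 = 3.890×10^-2 × 2120×10^-6 atm = 8.25×10^-5 mol/kg

[CO2*] = 82.5 μmol/kg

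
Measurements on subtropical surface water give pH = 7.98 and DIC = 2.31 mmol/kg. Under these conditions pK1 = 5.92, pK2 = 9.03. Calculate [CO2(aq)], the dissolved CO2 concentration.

α₀ = 1 / (1 + K1/[H⁺] + K1K2/[H⁺]²) = 1 / (1 + 10^+2.06 + 10^+1.01)
   = 1 / (1 + 114.82 + 10.233) = 1/126.05 = 0.007933
[CO2*] = α₀ × DIC = 0.007933 × 2.31 = 0.0183 mmol/kg = 18.3 μmol/kg

[CO2*] = 18.3 μmol/kg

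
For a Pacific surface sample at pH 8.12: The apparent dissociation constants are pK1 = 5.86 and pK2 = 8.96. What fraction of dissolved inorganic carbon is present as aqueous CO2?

α₀ = 1 / (1 + K1/[H⁺] + K1K2/[H⁺]²) = 1 / (1 + 10^+2.26 + 10^+1.42)
   = 1 / (1 + 181.97 + 26.303) = 1/209.27 = 0.004778

α₀ = 0.00478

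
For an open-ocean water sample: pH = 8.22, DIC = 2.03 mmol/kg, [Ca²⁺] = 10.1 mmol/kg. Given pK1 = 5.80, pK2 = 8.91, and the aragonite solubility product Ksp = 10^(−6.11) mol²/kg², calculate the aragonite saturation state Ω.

Ω = 4.46

α₂ = 1 / (1 + [H⁺]/K2 + [H⁺]²/(K1K2)) = 1 / (1 + 10^+0.69 + 10^-1.73)
   = 1 / (1 + 4.8978 + 0.018621) = 1/5.9164 = 0.1690
[CO3²⁻] = α₂ × DIC = 0.1690 × 2.03 = 0.3431 mmol/kg
Ksp = 10^(−6.11) = 7.762×10^-7
Ω = [Ca²⁺][CO3²⁻]/Ksp = (10.1×10^-3)(3.431×10^-4) / 7.762×10^-7 = 4.46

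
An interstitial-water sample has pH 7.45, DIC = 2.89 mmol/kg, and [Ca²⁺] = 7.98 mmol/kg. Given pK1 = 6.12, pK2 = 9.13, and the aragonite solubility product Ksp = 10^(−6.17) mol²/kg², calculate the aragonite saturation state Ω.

Ω = 0.668

α₂ = 1 / (1 + [H⁺]/K2 + [H⁺]²/(K1K2)) = 1 / (1 + 10^+1.68 + 10^+0.35)
   = 1 / (1 + 47.863 + 2.2387) = 1/51.102 = 0.01957
[CO3²⁻] = α₂ × DIC = 0.01957 × 2.89 = 0.05655 mmol/kg
Ksp = 10^(−6.17) = 6.761×10^-7
Ω = [Ca²⁺][CO3²⁻]/Ksp = (7.98×10^-3)(5.655×10^-5) / 6.761×10^-7 = 0.668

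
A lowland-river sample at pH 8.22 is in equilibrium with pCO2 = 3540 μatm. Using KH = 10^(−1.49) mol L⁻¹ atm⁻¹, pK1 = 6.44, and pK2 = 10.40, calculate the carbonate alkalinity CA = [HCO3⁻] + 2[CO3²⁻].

CA = 6.99 mmol/L

[CO2*] = KH · pCO2 = 10^(−1.49) × 3540×10^-6 = 1.146×10^-4 mol/L
α₀ = 1/(1 + K1/[H⁺] + K1K2/[H⁺]²) = 1/(1 + 10^+1.78 + 10^-0.40) = 0.01622
DIC = [CO2*]/α₀ = 1.146×10^-4 / 0.01622 = 7.063 mmol/L
CA = (α₁ + 2α₂)·DIC = (0.9773 + 2×0.006457) × 7.063 = 6.99 mmol/L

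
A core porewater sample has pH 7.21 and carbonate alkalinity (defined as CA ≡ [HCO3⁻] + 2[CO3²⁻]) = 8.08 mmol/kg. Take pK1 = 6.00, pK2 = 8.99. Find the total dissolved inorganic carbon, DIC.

DIC = 8.43 mmol/kg

CA = [HCO3⁻] + 2[CO3²⁻] = (α₁ + 2α₂)·DIC
At pH 7.21: [H⁺]/K1 = 10^-1.21 = 0.061660, K2/[H⁺] = 10^-1.78 = 0.016596
α₁ = 1/(1 + 0.061660 + 0.016596) = 1/1.0783 = 0.9274; α₂ = α₁·K2/[H⁺] = 0.01539
α₁ + 2α₂ = 0.9582
DIC = CA / (α₁ + 2α₂) = 8.08 / 0.9582 = 8.43 mmol/kg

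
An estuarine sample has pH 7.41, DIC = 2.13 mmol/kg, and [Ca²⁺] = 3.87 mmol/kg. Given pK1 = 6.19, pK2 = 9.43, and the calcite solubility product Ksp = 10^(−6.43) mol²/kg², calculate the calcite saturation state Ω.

Ω = 0.198

α₂ = 1 / (1 + [H⁺]/K2 + [H⁺]²/(K1K2)) = 1 / (1 + 10^+2.02 + 10^+0.80)
   = 1 / (1 + 104.71 + 6.3096) = 1/112.02 = 0.008927
[CO3²⁻] = α₂ × DIC = 0.008927 × 2.13 = 0.01901 mmol/kg = 19.01 μmol/kg
Ksp = 10^(−6.43) = 3.715×10^-7
Ω = [Ca²⁺][CO3²⁻]/Ksp = (3.87×10^-3)(1.901×10^-5) / 3.715×10^-7 = 0.198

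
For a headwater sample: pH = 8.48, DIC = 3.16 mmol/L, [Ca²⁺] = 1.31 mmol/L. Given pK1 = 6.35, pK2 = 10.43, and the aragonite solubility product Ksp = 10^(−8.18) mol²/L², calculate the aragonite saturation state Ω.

α₂ = 1 / (1 + [H⁺]/K2 + [H⁺]²/(K1K2)) = 1 / (1 + 10^+1.95 + 10^-0.18)
   = 1 / (1 + 89.125 + 0.66069) = 1/90.786 = 0.01101
[CO3²⁻] = α₂ × DIC = 0.01101 × 3.16 = 0.03481 mmol/L
Ksp = 10^(−8.18) = 6.607×10^-9
Ω = [Ca²⁺][CO3²⁻]/Ksp = (1.31×10^-3)(3.481×10^-5) / 6.607×10^-9 = 6.90

Ω = 6.90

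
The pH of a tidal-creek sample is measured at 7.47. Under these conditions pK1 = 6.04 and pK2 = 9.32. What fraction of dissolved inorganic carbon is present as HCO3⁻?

α₁ = 1 / (1 + [H⁺]/K1 + K2/[H⁺]) = 1 / (1 + 10^-1.43 + 10^-1.85)
   = 1 / (1 + 0.037154 + 0.014125) = 1/1.0513 = 0.9512

α₁ = 0.951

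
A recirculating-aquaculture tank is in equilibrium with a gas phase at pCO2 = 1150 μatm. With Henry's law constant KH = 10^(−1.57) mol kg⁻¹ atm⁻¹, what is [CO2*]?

[CO2*] = 31.0 μmol/kg

KH = 10^(−1.57) = 2.692×10^-2 mol kg⁻¹ atm⁻¹
[CO2*] = KH · pCO2 = 2.692×10^-2 × 1150×10^-6 atm = 3.10×10^-5 mol/kg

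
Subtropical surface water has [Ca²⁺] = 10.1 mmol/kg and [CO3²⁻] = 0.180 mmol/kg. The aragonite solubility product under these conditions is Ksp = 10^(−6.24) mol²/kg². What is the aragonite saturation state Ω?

Ω = 3.16

Ksp = 10^(−6.24) = 5.754×10^-7
Ω = [Ca²⁺][CO3²⁻]/Ksp = (10.1×10^-3)(0.180×10^-3) / 5.754×10^-7 = 3.16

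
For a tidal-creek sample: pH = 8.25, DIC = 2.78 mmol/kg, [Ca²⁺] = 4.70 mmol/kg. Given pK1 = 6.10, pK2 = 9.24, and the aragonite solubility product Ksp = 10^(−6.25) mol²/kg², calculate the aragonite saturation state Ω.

Ω = 2.14

α₂ = 1 / (1 + [H⁺]/K2 + [H⁺]²/(K1K2)) = 1 / (1 + 10^+0.99 + 10^-1.16)
   = 1 / (1 + 9.7724 + 0.069183) = 1/10.842 = 0.09224
[CO3²⁻] = α₂ × DIC = 0.09224 × 2.78 = 0.2564 mmol/kg
Ksp = 10^(−6.25) = 5.623×10^-7
Ω = [Ca²⁺][CO3²⁻]/Ksp = (4.70×10^-3)(2.564×10^-4) / 5.623×10^-7 = 2.14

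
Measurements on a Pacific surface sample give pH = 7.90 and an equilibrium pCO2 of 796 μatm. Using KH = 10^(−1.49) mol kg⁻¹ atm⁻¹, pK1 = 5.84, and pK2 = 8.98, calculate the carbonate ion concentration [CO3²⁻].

[CO3²⁻] = 0.246 mmol/kg

[CO2*] = KH · pCO2 = 10^(−1.49) × 796×10^-6 = 2.576×10^-5 mol/kg
α₀ = 1/(1 + K1/[H⁺] + K1K2/[H⁺]²) = 1/(1 + 10^+2.06 + 10^+0.98) = 0.007977
DIC = [CO2*]/α₀ = 2.576×10^-5 / 0.007977 = 3.229 mmol/kg
[CO3²⁻] = α₂·DIC; α₂ = 0.07618, so [CO3²⁻] = 0.07618 × 3.229 = 0.246 mmol/kg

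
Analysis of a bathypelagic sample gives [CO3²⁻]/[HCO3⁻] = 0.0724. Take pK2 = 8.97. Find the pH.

pH = 7.83

From K2 = [H⁺][CO3²⁻]/[HCO3⁻]:  pH = pK2 + log₁₀([CO3²⁻]/[HCO3⁻])
log₁₀(0.0724) = -1.140
pH = 8.97 + (-1.140) = 7.83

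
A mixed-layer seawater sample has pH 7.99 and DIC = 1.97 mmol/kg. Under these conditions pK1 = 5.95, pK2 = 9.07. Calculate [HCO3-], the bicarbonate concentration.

α₁ = 1 / (1 + [H⁺]/K1 + K2/[H⁺]) = 1 / (1 + 10^-2.04 + 10^-1.08)
   = 1 / (1 + 0.0091201 + 0.083176) = 1/1.0923 = 0.9155
[HCO3⁻] = α₁ × DIC = 0.9155 × 1.97 = 1.80 mmol/kg

[HCO3⁻] = 1.80 mmol/kg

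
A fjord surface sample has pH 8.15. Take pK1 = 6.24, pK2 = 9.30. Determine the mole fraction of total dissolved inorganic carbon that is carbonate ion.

α₂ = 0.0654

α₂ = 1 / (1 + [H⁺]/K2 + [H⁺]²/(K1K2)) = 1 / (1 + 10^+1.15 + 10^-0.76)
   = 1 / (1 + 14.125 + 0.17378) = 1/15.299 = 0.06536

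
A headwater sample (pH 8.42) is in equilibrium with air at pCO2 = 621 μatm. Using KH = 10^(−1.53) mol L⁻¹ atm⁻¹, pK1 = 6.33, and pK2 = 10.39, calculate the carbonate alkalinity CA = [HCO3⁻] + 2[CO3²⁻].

CA = 2.30 mmol/L

[CO2*] = KH · pCO2 = 10^(−1.53) × 621×10^-6 = 1.833×10^-5 mol/L
α₀ = 1/(1 + K1/[H⁺] + K1K2/[H⁺]²) = 1/(1 + 10^+2.09 + 10^+0.12) = 0.007978
DIC = [CO2*]/α₀ = 1.833×10^-5 / 0.007978 = 2.297 mmol/L
CA = (α₁ + 2α₂)·DIC = (0.9815 + 2×0.01052) × 2.297 = 2.30 mmol/L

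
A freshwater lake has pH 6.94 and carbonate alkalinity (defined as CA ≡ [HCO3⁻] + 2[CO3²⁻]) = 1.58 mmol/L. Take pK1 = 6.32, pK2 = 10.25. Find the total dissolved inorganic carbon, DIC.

DIC = 1.96 mmol/L

CA = [HCO3⁻] + 2[CO3²⁻] = (α₁ + 2α₂)·DIC
At pH 6.94: [H⁺]/K1 = 10^-0.62 = 0.23988, K2/[H⁺] = 10^-3.31 = 0.00048978
α₁ = 1/(1 + 0.23988 + 0.00048978) = 1/1.2404 = 0.8062; α₂ = α₁·K2/[H⁺] = 0.0003949
α₁ + 2α₂ = 0.8070
DIC = CA / (α₁ + 2α₂) = 1.58 / 0.8070 = 1.96 mmol/L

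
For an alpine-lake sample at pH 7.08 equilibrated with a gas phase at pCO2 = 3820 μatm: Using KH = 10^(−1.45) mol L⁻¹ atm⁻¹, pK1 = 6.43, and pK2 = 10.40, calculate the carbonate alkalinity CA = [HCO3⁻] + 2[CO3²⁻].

[CO2*] = KH · pCO2 = 10^(−1.45) × 3820×10^-6 = 1.355×10^-4 mol/L
α₀ = 1/(1 + K1/[H⁺] + K1K2/[H⁺]²) = 1/(1 + 10^+0.65 + 10^-2.67) = 0.1828
DIC = [CO2*]/α₀ = 1.355×10^-4 / 0.1828 = 0.7413 mmol/L
CA = (α₁ + 2α₂)·DIC = (0.8168 + 2×0.0003909) × 0.7413 = 0.606 mmol/L

CA = 0.606 mmol/L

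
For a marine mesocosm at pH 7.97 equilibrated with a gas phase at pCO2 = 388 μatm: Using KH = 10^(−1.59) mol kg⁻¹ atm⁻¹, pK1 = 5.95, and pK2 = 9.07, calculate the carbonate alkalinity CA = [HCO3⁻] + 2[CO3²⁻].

CA = 1.21 mmol/kg

[CO2*] = KH · pCO2 = 10^(−1.59) × 388×10^-6 = 9.973×10^-6 mol/kg
α₀ = 1/(1 + K1/[H⁺] + K1K2/[H⁺]²) = 1/(1 + 10^+2.02 + 10^+0.92) = 0.008770
DIC = [CO2*]/α₀ = 9.973×10^-6 / 0.008770 = 1.137 mmol/kg
CA = (α₁ + 2α₂)·DIC = (0.9183 + 2×0.07294) × 1.137 = 1.21 mmol/kg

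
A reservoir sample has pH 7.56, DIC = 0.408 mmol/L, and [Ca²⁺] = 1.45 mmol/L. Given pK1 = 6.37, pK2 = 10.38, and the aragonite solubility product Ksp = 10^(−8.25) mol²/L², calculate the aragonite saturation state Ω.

Ω = 0.149

α₂ = 1 / (1 + [H⁺]/K2 + [H⁺]²/(K1K2)) = 1 / (1 + 10^+2.82 + 10^+1.63)
   = 1 / (1 + 660.69 + 42.658) = 1/704.35 = 0.001420
[CO3²⁻] = α₂ × DIC = 0.001420 × 0.408 = 0.0005793 mmol/L = 0.5793 μmol/L
Ksp = 10^(−8.25) = 5.623×10^-9
Ω = [Ca²⁺][CO3²⁻]/Ksp = (1.45×10^-3)(5.793×10^-7) / 5.623×10^-9 = 0.149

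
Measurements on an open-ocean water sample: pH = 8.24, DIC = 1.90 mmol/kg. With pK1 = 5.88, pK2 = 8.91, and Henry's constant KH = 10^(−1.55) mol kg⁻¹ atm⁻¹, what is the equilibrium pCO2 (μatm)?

α₀ = 1 / (1 + K1/[H⁺] + K1K2/[H⁺]²) = 1 / (1 + 10^+2.36 + 10^+1.69)
   = 1 / (1 + 229.09 + 48.978) = 1/279.06 = 0.003583
[CO2*] = α₀ × DIC = 0.003583 × 1.90 = 0.006808 mmol/kg = 6.808 μmol/kg
pCO2 = [CO2*]/KH = 6.808×10^-6 / 2.818×10^-2 = 242 μatm

pCO2 = 242 μatm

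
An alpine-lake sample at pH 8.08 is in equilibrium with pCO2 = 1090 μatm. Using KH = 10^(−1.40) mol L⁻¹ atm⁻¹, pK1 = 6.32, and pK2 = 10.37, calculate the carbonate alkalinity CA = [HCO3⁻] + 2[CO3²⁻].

CA = 2.52 mmol/L

[CO2*] = KH · pCO2 = 10^(−1.40) × 1090×10^-6 = 4.339×10^-5 mol/L
α₀ = 1/(1 + K1/[H⁺] + K1K2/[H⁺]²) = 1/(1 + 10^+1.76 + 10^-0.53) = 0.01700
DIC = [CO2*]/α₀ = 4.339×10^-5 / 0.01700 = 2.553 mmol/L
CA = (α₁ + 2α₂)·DIC = (0.9780 + 2×0.005016) × 2.553 = 2.52 mmol/L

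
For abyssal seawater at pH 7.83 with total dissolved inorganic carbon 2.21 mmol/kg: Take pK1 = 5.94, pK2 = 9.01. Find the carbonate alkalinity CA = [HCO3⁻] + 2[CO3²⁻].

CA = 2.32 mmol/kg

CA = [HCO3⁻] + 2[CO3²⁻] = (α₁ + 2α₂)·DIC
At pH 7.83: [H⁺]/K1 = 10^-1.89 = 0.012882, K2/[H⁺] = 10^-1.18 = 0.066069
α₁ = 1/(1 + 0.012882 + 0.066069) = 1/1.0790 = 0.9268; α₂ = α₁·K2/[H⁺] = 0.06123
α₁ + 2α₂ = 1.0493
CA = 1.0493 × 2.21 = 2.32 mmol/kg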